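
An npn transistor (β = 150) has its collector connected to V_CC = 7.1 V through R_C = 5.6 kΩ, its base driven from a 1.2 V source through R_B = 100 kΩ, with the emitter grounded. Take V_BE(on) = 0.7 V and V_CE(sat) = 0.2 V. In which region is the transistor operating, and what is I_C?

active; I_C ≈ 0.75 mA

Assume active. Base-emitter loop: I_B = (V_BB − V_BE)/R_B = (1.2 − 0.7)/100 = 0.005 mA.
I_C = β·I_B = 150×0.005 = 0.75 mA.
V_CE = V_CC − I_C·R_C = 7.1 − 0.75×5.6 = 2.9 V > V_CE(sat), so the active-region assumption holds.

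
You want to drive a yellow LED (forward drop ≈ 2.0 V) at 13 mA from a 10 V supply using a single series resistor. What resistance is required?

The resistor drops V_S − V_D = 10 − 2.0 = 8 V at 13 mA.
R = 8 V / 13 mA = 0.615 kΩ.

R ≈ 0.62 kΩ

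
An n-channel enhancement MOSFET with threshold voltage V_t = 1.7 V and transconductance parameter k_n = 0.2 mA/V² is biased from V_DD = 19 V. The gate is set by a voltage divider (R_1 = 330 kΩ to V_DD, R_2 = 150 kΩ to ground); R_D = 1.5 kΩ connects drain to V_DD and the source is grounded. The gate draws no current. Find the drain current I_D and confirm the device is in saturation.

I_D ≈ 1.8 mA

V_G = V_DD·R_2/(R_1+R_2) = 19×150/480 = 5.94 V. With the source grounded, V_GS = V_G = 5.94 V.
Assume saturation: I_D = (k_n/2)(V_GS − V_t)² = (0.2/2)×(5.94 − 1.7)² = 0.1×4.24² = 1.8 mA.
V_DS = V_DD − I_D·R_D = 19 − 1.8×1.5 = 16.3 V.
Saturation requires V_DS ≥ V_GS − V_t = 4.24 V; 16.3 ≥ 4.24 ✓.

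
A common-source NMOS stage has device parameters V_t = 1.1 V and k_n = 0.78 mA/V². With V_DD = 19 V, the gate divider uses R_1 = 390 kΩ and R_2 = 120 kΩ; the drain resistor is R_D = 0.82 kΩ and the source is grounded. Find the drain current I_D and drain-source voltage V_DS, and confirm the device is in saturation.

V_G = V_DD·R_2/(R_1+R_2) = 19×120/510 = 4.47 V. With the source grounded, V_GS = V_G = 4.47 V.
Assume saturation: I_D = (k_n/2)(V_GS − V_t)² = (0.78/2)×(4.47 − 1.1)² = 0.39×3.37² = 4.43 mA.
V_DS = V_DD − I_D·R_D = 19 − 4.43×0.82 = 15.4 V.
Saturation requires V_DS ≥ V_GS − V_t = 3.37 V; 15.4 ≥ 3.37 ✓.

I_D ≈ 4.4 mA, V_DS ≈ 15 V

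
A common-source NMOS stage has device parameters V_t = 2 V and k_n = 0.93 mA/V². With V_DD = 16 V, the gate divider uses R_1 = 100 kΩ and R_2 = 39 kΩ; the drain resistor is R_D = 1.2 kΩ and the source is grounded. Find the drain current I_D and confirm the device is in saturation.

I_D ≈ 2.9 mA

V_G = V_DD·R_2/(R_1+R_2) = 16×39/139 = 4.49 V. With the source grounded, V_GS = V_G = 4.49 V.
Assume saturation: I_D = (k_n/2)(V_GS − V_t)² = (0.93/2)×(4.49 − 2)² = 0.465×2.49² = 2.88 mA.
V_DS = V_DD − I_D·R_D = 16 − 2.88×1.2 = 12.5 V.
Saturation requires V_DS ≥ V_GS − V_t = 2.49 V; 12.5 ≥ 2.49 ✓.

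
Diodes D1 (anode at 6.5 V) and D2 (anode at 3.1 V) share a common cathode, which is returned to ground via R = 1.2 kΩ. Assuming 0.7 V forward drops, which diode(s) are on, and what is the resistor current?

Assume both conduct. Then node N would need to be at both 6.5−0.7 = 5.8 V and 3.1−0.7 = 2.4 V, which is impossible.
Assume only D1 conducts: V_N = 6.5 − 0.7 = 5.8 V, so I_R = 5.8/1.2 = 4.83 mA.
Check D2: its anode-to-cathode voltage is 3.1 − 5.8 = -2.7 V < 0.7 V, so it is off. The assumption is consistent.

Only D1 conducts; I_R ≈ 4.8 mA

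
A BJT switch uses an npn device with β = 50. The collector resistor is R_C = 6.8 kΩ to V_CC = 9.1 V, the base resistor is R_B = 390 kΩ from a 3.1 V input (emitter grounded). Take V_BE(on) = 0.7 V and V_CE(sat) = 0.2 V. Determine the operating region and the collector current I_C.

Assume active. Base-emitter loop: I_B = (V_BB − V_BE)/R_B = (3.1 − 0.7)/390 = 0.00615 mA.
I_C = β·I_B = 50×0.00615 = 0.308 mA.
V_CE = V_CC − I_C·R_C = 9.1 − 0.308×6.8 = 7.01 V > V_CE(sat), so the active-region assumption holds.

active; I_C ≈ 0.31 mA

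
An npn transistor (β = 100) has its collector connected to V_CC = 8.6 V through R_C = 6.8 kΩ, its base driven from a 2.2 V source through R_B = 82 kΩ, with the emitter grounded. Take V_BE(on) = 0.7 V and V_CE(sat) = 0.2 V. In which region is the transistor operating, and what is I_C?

saturation; I_C ≈ 1.2 mA

Assume active: I_B = (2.2 − 0.7)/82 = 0.0183 mA, giving I_C = β·I_B = 1.83 mA.
But then V_CE = 8.6 − 1.83×6.8 = -3.84 V < V_CE(sat) = 0.2 V — impossible in the active region.
So the transistor is saturated. With V_CE = 0.2 V, I_C = (V_CC − 0.2)/R_C = 8.4/6.8 = 1.24 mA.
Check: β·I_B = 1.83 mA > I_C = 1.24 mA, confirming saturation.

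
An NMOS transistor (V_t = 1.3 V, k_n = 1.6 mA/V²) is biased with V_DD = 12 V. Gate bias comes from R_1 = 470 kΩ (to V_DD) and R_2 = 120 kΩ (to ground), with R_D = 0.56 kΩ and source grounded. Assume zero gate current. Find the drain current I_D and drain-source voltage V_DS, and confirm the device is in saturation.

I_D ≈ 1 mA, V_DS ≈ 11 V

V_G = V_DD·R_2/(R_1+R_2) = 12×120/590 = 2.44 V. With the source grounded, V_GS = V_G = 2.44 V.
Assume saturation: I_D = (k_n/2)(V_GS − V_t)² = (1.6/2)×(2.44 − 1.3)² = 0.8×1.14² = 1.04 mA.
V_DS = V_DD − I_D·R_D = 12 − 1.04×0.56 = 11.4 V.
Saturation requires V_DS ≥ V_GS − V_t = 1.14 V; 11.4 ≥ 1.14 ✓.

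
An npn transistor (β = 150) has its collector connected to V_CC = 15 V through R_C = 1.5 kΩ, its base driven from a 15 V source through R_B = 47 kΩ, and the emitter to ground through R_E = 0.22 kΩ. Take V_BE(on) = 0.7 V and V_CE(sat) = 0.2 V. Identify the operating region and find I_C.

saturation; I_C ≈ 8.6 mA

Assume active: I_B = (15 − 0.7)/(47 + 151×0.22) = 0.178 mA, I_C = β·I_B = 26.7 mA.
Then V_CE = 15 − 26.7×1.5 − 26.9×0.22 = -31 V < 0.2 V — the active assumption fails.
Re-solve with V_CE = 0.2 V. KCL at the emitter: V_E/R_E = (V_BB−0.7−V_E)/R_B + (V_CC−0.2−V_E)/R_C, giving V_E = 1.94 V.
I_C = (V_CC − 0.2 − V_E)/R_C = (14.8 − 1.94)/1.5 = 8.57 mA.
Check: I_B = (14.3 − 1.94)/47 = 0.263 mA, and β·I_B = 39.4 mA > I_C, confirming saturation.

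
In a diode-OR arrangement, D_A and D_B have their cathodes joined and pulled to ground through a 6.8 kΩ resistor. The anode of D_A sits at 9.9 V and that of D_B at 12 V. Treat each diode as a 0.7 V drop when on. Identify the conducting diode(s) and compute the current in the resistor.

Only D_B conducts; I_R ≈ 1.7 mA

Assume both conduct. Then node N would need to be at both 9.9−0.7 = 9.2 V and 12−0.7 = 11.3 V, which is impossible.
Assume only D_B conducts: V_N = 12 − 0.7 = 11.3 V, so I_R = 11.3/6.8 = 1.66 mA.
Check D_A: its anode-to-cathode voltage is 9.9 − 11.3 = -1.4 V < 0.7 V, so it is off. The assumption is consistent.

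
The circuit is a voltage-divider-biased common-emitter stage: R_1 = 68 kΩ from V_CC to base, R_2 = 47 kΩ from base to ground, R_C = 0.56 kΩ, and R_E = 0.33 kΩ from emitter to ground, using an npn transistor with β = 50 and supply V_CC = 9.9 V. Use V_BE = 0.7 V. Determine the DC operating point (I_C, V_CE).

Thevenize the base divider: V_Th = V_CC·R_2/(R_1+R_2) = 9.9×47/115 = 4.05 V, R_Th = R_1‖R_2 = 27.8 kΩ.
Base-emitter loop: V_Th = I_B·R_Th + V_BE + (β+1)I_B·R_E, so I_B = (4.05 − 0.7) / (27.8 + 51×0.33) = 0.075 mA.
I_C = β·I_B = 50×0.075 = 3.75 mA, and I_E = (β+1)I_B = 3.82 mA.
V_CE = V_CC − I_C·R_C − I_E·R_E = 9.9 − 3.75×0.56 − 3.82×0.33 = 6.54 V.
V_CE = 6.54 V > 0.2 V confirms active-region operation.

I_C ≈ 3.7 mA, V_CE ≈ 6.5 V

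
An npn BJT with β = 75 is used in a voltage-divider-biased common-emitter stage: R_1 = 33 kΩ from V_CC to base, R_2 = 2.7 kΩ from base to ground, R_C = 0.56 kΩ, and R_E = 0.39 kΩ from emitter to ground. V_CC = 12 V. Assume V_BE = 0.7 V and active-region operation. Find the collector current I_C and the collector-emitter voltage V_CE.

I_C ≈ 0.48 mA, V_CE ≈ 12 V

Thevenize the base divider: V_Th = V_CC·R_2/(R_1+R_2) = 12×2.7/35.7 = 0.908 V, R_Th = R_1‖R_2 = 2.5 kΩ.
Base-emitter loop: V_Th = I_B·R_Th + V_BE + (β+1)I_B·R_E, so I_B = (0.908 − 0.7) / (2.5 + 76×0.39) = 0.00646 mA.
I_C = β·I_B = 75×0.00646 = 0.484 mA, and I_E = (β+1)I_B = 0.491 mA.
V_CE = V_CC − I_C·R_C − I_E·R_E = 12 − 0.484×0.56 − 0.491×0.39 = 11.5 V.
V_CE = 11.5 V > 0.2 V confirms active-region operation.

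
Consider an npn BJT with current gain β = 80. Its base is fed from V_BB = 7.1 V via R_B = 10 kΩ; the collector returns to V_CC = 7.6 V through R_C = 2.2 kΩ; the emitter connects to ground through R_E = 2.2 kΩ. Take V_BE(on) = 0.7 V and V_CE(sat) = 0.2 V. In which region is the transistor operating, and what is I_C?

saturation; I_C ≈ 1.6 mA

Assume active: I_B = (7.1 − 0.7)/(10 + 81×2.2) = 0.034 mA, I_C = β·I_B = 2.72 mA.
Then V_CE = 7.6 − 2.72×2.2 − 2.75×2.2 = -4.45 V < 0.2 V — the active assumption fails.
Re-solve with V_CE = 0.2 V. KCL at the emitter: V_E/R_E = (V_BB−0.7−V_E)/R_B + (V_CC−0.2−V_E)/R_C, giving V_E = 3.97 V.
I_C = (V_CC − 0.2 − V_E)/R_C = (7.4 − 3.97)/2.2 = 1.56 mA.
Check: I_B = (6.4 − 3.97)/10 = 0.243 mA, and β·I_B = 19.5 mA > I_C, confirming saturation.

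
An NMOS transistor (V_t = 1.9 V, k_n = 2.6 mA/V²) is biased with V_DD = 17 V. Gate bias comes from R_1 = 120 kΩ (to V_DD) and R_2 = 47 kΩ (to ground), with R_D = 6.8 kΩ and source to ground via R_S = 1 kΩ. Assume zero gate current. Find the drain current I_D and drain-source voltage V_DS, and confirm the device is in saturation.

V_G = V_DD·R_2/(R_1+R_2) = 17×47/167 = 4.78 V.
Assume saturation: I_D = (k_n/2)(V_GS − V_t)² with V_GS = V_G − I_D·R_S = 4.78 − 1·I_D.
Substituting gives 1.3·I_D² − 8.5·I_D + 10.8 = 0, with roots I_D = 1.73 or 4.81 mA.
The root I_D = 4.81 mA gives V_GS = -0.023 V ≤ V_t, so take I_D = 1.73 mA.
Then V_GS = 3.05 V and V_DS = V_DD − I_D(R_D+R_S) = 17 − 1.73×7.8 = 3.5 V.
Saturation requires V_DS ≥ V_GS − V_t = 1.15 V; 3.5 ≥ 1.15 ✓.

I_D ≈ 1.7 mA, V_DS ≈ 3.5 V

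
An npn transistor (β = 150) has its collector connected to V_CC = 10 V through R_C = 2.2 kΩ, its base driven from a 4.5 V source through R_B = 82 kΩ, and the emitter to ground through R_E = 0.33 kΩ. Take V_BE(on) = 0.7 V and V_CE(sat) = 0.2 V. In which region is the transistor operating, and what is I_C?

Assume active: I_B = (4.5 − 0.7)/(82 + 151×0.33) = 0.0288 mA, I_C = β·I_B = 4.32 mA.
Then V_CE = 10 − 4.32×2.2 − 4.35×0.33 = -0.949 V < 0.2 V — the active assumption fails.
Re-solve with V_CE = 0.2 V. KCL at the emitter: V_E/R_E = (V_BB−0.7−V_E)/R_B + (V_CC−0.2−V_E)/R_C, giving V_E = 1.29 V.
I_C = (V_CC − 0.2 − V_E)/R_C = (9.8 − 1.29)/2.2 = 3.87 mA.
Check: I_B = (3.8 − 1.29)/82 = 0.0306 mA, and β·I_B = 4.6 mA > I_C, confirming saturation.

saturation; I_C ≈ 3.9 mA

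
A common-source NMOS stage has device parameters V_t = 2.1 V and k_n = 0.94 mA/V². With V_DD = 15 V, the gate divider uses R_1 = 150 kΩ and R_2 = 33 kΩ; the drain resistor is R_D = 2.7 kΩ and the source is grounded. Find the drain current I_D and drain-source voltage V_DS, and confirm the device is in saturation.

I_D ≈ 0.17 mA, V_DS ≈ 15 V

V_G = V_DD·R_2/(R_1+R_2) = 15×33/183 = 2.7 V. With the source grounded, V_GS = V_G = 2.7 V.
Assume saturation: I_D = (k_n/2)(V_GS − V_t)² = (0.94/2)×(2.7 − 2.1)² = 0.47×0.605² = 0.172 mA.
V_DS = V_DD − I_D·R_D = 15 − 0.172×2.7 = 14.5 V.
Saturation requires V_DS ≥ V_GS − V_t = 0.605 V; 14.5 ≥ 0.605 ✓.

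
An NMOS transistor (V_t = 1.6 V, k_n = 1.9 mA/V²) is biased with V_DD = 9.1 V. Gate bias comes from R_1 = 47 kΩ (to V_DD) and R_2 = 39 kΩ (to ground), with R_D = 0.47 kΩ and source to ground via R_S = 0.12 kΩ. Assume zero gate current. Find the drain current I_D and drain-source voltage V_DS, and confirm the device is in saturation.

I_D ≈ 4 mA, V_DS ≈ 6.7 V

V_G = V_DD·R_2/(R_1+R_2) = 9.1×39/86 = 4.13 V.
Assume saturation: I_D = (k_n/2)(V_GS − V_t)² with V_GS = V_G − I_D·R_S = 4.13 − 0.12·I_D.
Substituting gives 0.0137·I_D² − 1.58·I_D + 6.07 = 0, with roots I_D = 3.99 or 111 mA.
The root I_D = 111 mA gives V_GS = -9.22 V ≤ V_t, so take I_D = 3.99 mA.
Then V_GS = 3.65 V and V_DS = V_DD − I_D(R_D+R_S) = 9.1 − 3.99×0.59 = 6.75 V.
Saturation requires V_DS ≥ V_GS − V_t = 2.05 V; 6.75 ≥ 2.05 ✓.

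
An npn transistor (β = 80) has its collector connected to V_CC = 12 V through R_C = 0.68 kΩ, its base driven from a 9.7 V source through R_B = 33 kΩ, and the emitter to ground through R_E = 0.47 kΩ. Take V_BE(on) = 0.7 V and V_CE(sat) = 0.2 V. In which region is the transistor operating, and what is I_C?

active; I_C ≈ 10 mA

Assume active. Base-emitter loop: I_B = (V_BB − V_BE)/(R_B + (β+1)R_E) = (9.7 − 0.7)/(33 + 81×0.47) = 0.127 mA.
I_C = β·I_B = 80×0.127 = 10.1 mA.
V_CE = V_CC − I_C·R_C − I_E·R_E = 12 − 10.1×0.68 − 10.3×0.47 = 0.29 V > V_CE(sat), so the active-region assumption holds.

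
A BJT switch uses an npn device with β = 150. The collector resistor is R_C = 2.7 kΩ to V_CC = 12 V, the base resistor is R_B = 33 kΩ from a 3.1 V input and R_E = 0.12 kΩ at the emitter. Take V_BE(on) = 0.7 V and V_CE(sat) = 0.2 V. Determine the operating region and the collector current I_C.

Assume active: I_B = (3.1 − 0.7)/(33 + 151×0.12) = 0.0469 mA, I_C = β·I_B = 7.04 mA.
Then V_CE = 12 − 7.04×2.7 − 7.09×0.12 = -7.86 V < 0.2 V — the active assumption fails.
Re-solve with V_CE = 0.2 V. KCL at the emitter: V_E/R_E = (V_BB−0.7−V_E)/R_B + (V_CC−0.2−V_E)/R_C, giving V_E = 0.509 V.
I_C = (V_CC − 0.2 − V_E)/R_C = (11.8 − 0.509)/2.7 = 4.18 mA.
Check: I_B = (2.4 − 0.509)/33 = 0.0573 mA, and β·I_B = 8.6 mA > I_C, confirming saturation.

saturation; I_C ≈ 4.2 mA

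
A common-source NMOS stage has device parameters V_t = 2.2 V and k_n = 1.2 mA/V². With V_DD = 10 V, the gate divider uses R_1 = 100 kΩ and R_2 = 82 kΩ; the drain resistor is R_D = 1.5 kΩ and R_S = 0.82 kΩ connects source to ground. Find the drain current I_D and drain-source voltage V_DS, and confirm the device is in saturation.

I_D ≈ 1.1 mA, V_DS ≈ 7.4 V

V_G = V_DD·R_2/(R_1+R_2) = 10×82/182 = 4.51 V.
Assume saturation: I_D = (k_n/2)(V_GS − V_t)² with V_GS = V_G − I_D·R_S = 4.51 − 0.82·I_D.
Substituting gives 0.403·I_D² − 3.27·I_D + 3.19 = 0, with roots I_D = 1.13 or 6.97 mA.
The root I_D = 6.97 mA gives V_GS = -1.21 V ≤ V_t, so take I_D = 1.13 mA.
Then V_GS = 3.58 V and V_DS = V_DD − I_D(R_D+R_S) = 10 − 1.13×2.32 = 7.37 V.
Saturation requires V_DS ≥ V_GS − V_t = 1.38 V; 7.37 ≥ 1.38 ✓.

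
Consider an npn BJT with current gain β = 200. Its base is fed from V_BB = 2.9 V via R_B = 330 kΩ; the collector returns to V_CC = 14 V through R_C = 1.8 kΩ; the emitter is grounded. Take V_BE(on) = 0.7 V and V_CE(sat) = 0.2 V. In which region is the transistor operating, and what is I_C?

Assume active. Base-emitter loop: I_B = (V_BB − V_BE)/R_B = (2.9 − 0.7)/330 = 0.00667 mA.
I_C = β·I_B = 200×0.00667 = 1.33 mA.
V_CE = V_CC − I_C·R_C = 14 − 1.33×1.8 = 11.6 V > V_CE(sat), so the active-region assumption holds.

active; I_C ≈ 1.3 mA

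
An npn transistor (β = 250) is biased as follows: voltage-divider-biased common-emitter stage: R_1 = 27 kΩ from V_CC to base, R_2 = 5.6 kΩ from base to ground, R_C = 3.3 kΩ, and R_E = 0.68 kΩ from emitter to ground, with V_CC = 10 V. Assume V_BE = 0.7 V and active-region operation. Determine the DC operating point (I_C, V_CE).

I_C ≈ 1.5 mA, V_CE ≈ 4.2 V

Thevenize the base divider: V_Th = V_CC·R_2/(R_1+R_2) = 10×5.6/32.6 = 1.72 V, R_Th = R_1‖R_2 = 4.64 kΩ.
Base-emitter loop: V_Th = I_B·R_Th + V_BE + (β+1)I_B·R_E, so I_B = (1.72 − 0.7) / (4.64 + 251×0.68) = 0.00581 mA.
I_C = β·I_B = 250×0.00581 = 1.45 mA, and I_E = (β+1)I_B = 1.46 mA.
V_CE = V_CC − I_C·R_C − I_E·R_E = 10 − 1.45×3.3 − 1.46×0.68 = 4.22 V.
V_CE = 4.22 V > 0.2 V confirms active-region operation.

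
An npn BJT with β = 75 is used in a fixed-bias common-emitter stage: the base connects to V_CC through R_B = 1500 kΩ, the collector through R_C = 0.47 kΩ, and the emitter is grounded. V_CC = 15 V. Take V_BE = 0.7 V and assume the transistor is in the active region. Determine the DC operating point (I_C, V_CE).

Base loop: V_CC = I_B·R_B + V_BE, so I_B = (15 − 0.7)/1500 kΩ = 0.00953 mA.
In the active region I_C = β·I_B = 75 × 0.00953 = 0.715 mA.
Collector loop: V_CE = V_CC − I_C·R_C = 15 − 0.715×0.47 = 14.7 V.
Since V_CE = 14.7 V > V_CE(sat) ≈ 0.2 V, the transistor is in the active region as assumed.

I_C ≈ 0.72 mA, V_CE ≈ 15 V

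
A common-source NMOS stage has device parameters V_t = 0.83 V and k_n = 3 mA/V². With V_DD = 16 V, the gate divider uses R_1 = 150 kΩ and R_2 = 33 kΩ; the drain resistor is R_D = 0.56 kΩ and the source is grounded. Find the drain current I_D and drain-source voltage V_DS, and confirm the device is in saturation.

I_D ≈ 6.3 mA, V_DS ≈ 12 V

V_G = V_DD·R_2/(R_1+R_2) = 16×33/183 = 2.89 V. With the source grounded, V_GS = V_G = 2.89 V.
Assume saturation: I_D = (k_n/2)(V_GS − V_t)² = (3/2)×(2.89 − 0.83)² = 1.5×2.06² = 6.34 mA.
V_DS = V_DD − I_D·R_D = 16 − 6.34×0.56 = 12.5 V.
Saturation requires V_DS ≥ V_GS − V_t = 2.06 V; 12.5 ≥ 2.06 ✓.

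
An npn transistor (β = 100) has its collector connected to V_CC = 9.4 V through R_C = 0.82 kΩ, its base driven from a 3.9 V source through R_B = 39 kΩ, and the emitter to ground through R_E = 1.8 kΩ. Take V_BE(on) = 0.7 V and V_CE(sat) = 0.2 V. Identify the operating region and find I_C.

active; I_C ≈ 1.4 mA

Assume active. Base-emitter loop: I_B = (V_BB − V_BE)/(R_B + (β+1)R_E) = (3.9 − 0.7)/(39 + 101×1.8) = 0.0145 mA.
I_C = β·I_B = 100×0.0145 = 1.45 mA.
V_CE = V_CC − I_C·R_C − I_E·R_E = 9.4 − 1.45×0.82 − 1.46×1.8 = 5.58 V > V_CE(sat), so the active-region assumption holds.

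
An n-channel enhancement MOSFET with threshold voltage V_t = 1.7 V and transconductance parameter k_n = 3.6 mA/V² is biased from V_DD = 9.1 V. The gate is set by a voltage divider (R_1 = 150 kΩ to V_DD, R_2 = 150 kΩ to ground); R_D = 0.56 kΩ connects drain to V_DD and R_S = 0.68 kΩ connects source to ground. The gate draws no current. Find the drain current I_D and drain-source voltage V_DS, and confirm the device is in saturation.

V_G = V_DD·R_2/(R_1+R_2) = 9.1×150/300 = 4.55 V.
Assume saturation: I_D = (k_n/2)(V_GS − V_t)² with V_GS = V_G − I_D·R_S = 4.55 − 0.68·I_D.
Substituting gives 0.832·I_D² − 7.98·I_D + 14.6 = 0, with roots I_D = 2.47 or 7.11 mA.
The root I_D = 7.11 mA gives V_GS = -0.288 V ≤ V_t, so take I_D = 2.47 mA.
Then V_GS = 2.87 V and V_DS = V_DD − I_D(R_D+R_S) = 9.1 − 2.47×1.24 = 6.04 V.
Saturation requires V_DS ≥ V_GS − V_t = 1.17 V; 6.04 ≥ 1.17 ✓.

I_D ≈ 2.5 mA, V_DS ≈ 6 V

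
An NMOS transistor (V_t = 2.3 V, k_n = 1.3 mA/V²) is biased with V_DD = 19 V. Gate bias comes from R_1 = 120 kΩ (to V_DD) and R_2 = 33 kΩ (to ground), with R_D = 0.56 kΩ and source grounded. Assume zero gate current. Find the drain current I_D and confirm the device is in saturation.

V_G = V_DD·R_2/(R_1+R_2) = 19×33/153 = 4.1 V. With the source grounded, V_GS = V_G = 4.1 V.
Assume saturation: I_D = (k_n/2)(V_GS − V_t)² = (1.3/2)×(4.1 − 2.3)² = 0.65×1.8² = 2.1 mA.
V_DS = V_DD − I_D·R_D = 19 − 2.1×0.56 = 17.8 V.
Saturation requires V_DS ≥ V_GS − V_t = 1.8 V; 17.8 ≥ 1.8 ✓.

I_D ≈ 2.1 mA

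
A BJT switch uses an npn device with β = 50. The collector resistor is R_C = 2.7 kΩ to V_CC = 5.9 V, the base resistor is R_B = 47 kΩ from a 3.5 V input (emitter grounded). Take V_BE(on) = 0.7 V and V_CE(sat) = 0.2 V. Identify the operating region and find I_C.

Assume active: I_B = (3.5 − 0.7)/47 = 0.0596 mA, giving I_C = β·I_B = 2.98 mA.
But then V_CE = 5.9 − 2.98×2.7 = -2.14 V < V_CE(sat) = 0.2 V — impossible in the active region.
So the transistor is saturated. With V_CE = 0.2 V, I_C = (V_CC − 0.2)/R_C = 5.7/2.7 = 2.11 mA.
Check: β·I_B = 2.98 mA > I_C = 2.11 mA, confirming saturation.

saturation; I_C ≈ 2.1 mA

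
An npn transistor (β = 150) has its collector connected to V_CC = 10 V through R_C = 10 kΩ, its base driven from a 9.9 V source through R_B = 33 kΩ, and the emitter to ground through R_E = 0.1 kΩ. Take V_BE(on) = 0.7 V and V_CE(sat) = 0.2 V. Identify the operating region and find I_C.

Assume active: I_B = (9.9 − 0.7)/(33 + 151×0.1) = 0.191 mA, I_C = β·I_B = 28.7 mA.
Then V_CE = 10 − 28.7×10 − 28.9×0.1 = -280 V < 0.2 V — the active assumption fails.
Re-solve with V_CE = 0.2 V. KCL at the emitter: V_E/R_E = (V_BB−0.7−V_E)/R_B + (V_CC−0.2−V_E)/R_C, giving V_E = 0.124 V.
I_C = (V_CC − 0.2 − V_E)/R_C = (9.8 − 0.124)/10 = 0.968 mA.
Check: I_B = (9.2 − 0.124)/33 = 0.275 mA, and β·I_B = 41.3 mA > I_C, confirming saturation.

saturation; I_C ≈ 0.97 mA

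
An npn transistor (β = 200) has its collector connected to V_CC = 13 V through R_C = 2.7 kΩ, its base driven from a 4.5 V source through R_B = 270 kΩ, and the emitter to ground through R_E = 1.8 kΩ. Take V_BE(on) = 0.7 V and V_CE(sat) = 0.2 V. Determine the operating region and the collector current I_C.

Assume active. Base-emitter loop: I_B = (V_BB − V_BE)/(R_B + (β+1)R_E) = (4.5 − 0.7)/(270 + 201×1.8) = 0.00601 mA.
I_C = β·I_B = 200×0.00601 = 1.2 mA.
V_CE = V_CC − I_C·R_C − I_E·R_E = 13 − 1.2×2.7 − 1.21×1.8 = 7.58 V > V_CE(sat), so the active-region assumption holds.

active; I_C ≈ 1.2 mA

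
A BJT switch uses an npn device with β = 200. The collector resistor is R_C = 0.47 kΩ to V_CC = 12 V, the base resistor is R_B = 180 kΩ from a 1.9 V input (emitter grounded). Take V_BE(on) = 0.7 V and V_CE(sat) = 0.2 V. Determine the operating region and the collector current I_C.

active; I_C ≈ 1.3 mA

Assume active. Base-emitter loop: I_B = (V_BB − V_BE)/R_B = (1.9 − 0.7)/180 = 0.00667 mA.
I_C = β·I_B = 200×0.00667 = 1.33 mA.
V_CE = V_CC − I_C·R_C = 12 − 1.33×0.47 = 11.4 V > V_CE(sat), so the active-region assumption holds.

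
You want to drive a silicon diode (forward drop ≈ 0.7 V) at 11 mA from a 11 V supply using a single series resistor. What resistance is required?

The resistor drops V_S − V_D = 11 − 0.7 = 10.3 V at 11 mA.
R = 10.3 V / 11 mA = 0.936 kΩ.

R ≈ 0.94 kΩ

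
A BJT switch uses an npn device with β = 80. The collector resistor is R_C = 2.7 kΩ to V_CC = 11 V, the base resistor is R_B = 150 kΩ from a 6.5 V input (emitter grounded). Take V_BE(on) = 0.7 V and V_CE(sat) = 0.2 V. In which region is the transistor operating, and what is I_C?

active; I_C ≈ 3.1 mA

Assume active. Base-emitter loop: I_B = (V_BB − V_BE)/R_B = (6.5 − 0.7)/150 = 0.0387 mA.
I_C = β·I_B = 80×0.0387 = 3.09 mA.
V_CE = V_CC − I_C·R_C = 11 − 3.09×2.7 = 2.65 V > V_CE(sat), so the active-region assumption holds.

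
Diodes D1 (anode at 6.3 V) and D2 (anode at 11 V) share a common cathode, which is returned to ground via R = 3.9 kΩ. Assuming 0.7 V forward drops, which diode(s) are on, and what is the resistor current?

Only D2 conducts; I_R ≈ 2.6 mA

Assume both conduct. Then node N would need to be at both 6.3−0.7 = 5.6 V and 11−0.7 = 10.3 V, which is impossible.
Assume only D2 conducts: V_N = 11 − 0.7 = 10.3 V, so I_R = 10.3/3.9 = 2.64 mA.
Check D1: its anode-to-cathode voltage is 6.3 − 10.3 = -4 V < 0.7 V, so it is off. The assumption is consistent.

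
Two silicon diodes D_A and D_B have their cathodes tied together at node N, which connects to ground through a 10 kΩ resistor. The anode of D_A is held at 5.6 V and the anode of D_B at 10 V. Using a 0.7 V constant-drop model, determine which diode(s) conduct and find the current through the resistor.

Assume both conduct. Then node N would need to be at both 5.6−0.7 = 4.9 V and 10−0.7 = 9.3 V, which is impossible.
Assume only D_B conducts: V_N = 10 − 0.7 = 9.3 V, so I_R = 9.3/10 = 0.93 mA.
Check D_A: its anode-to-cathode voltage is 5.6 − 9.3 = -3.7 V < 0.7 V, so it is off. The assumption is consistent.

Only D_B conducts; I_R ≈ 0.93 mA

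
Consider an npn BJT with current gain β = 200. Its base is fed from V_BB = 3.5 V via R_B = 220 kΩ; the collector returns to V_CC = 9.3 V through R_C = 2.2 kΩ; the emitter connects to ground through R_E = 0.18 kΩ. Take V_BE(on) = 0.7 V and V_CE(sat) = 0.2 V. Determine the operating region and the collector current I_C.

Assume active. Base-emitter loop: I_B = (V_BB − V_BE)/(R_B + (β+1)R_E) = (3.5 − 0.7)/(220 + 201×0.18) = 0.0109 mA.
I_C = β·I_B = 200×0.0109 = 2.19 mA.
V_CE = V_CC − I_C·R_C − I_E·R_E = 9.3 − 2.19×2.2 − 2.2×0.18 = 4.1 V > V_CE(sat), so the active-region assumption holds.

active; I_C ≈ 2.2 mA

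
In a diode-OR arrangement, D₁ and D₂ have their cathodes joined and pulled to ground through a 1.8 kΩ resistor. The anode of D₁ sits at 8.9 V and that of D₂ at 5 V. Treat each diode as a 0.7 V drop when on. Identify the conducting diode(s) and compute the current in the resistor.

Only D₁ conducts; I_R ≈ 4.6 mA

Assume both conduct. Then node N would need to be at both 8.9−0.7 = 8.2 V and 5−0.7 = 4.3 V, which is impossible.
Assume only D₁ conducts: V_N = 8.9 − 0.7 = 8.2 V, so I_R = 8.2/1.8 = 4.56 mA.
Check D₂: its anode-to-cathode voltage is 5 − 8.2 = -3.2 V < 0.7 V, so it is off. The assumption is consistent.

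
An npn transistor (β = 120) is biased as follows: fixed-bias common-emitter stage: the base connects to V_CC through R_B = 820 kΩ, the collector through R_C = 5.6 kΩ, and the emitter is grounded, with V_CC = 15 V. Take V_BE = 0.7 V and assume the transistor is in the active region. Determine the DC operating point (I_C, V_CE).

I_C ≈ 2.1 mA, V_CE ≈ 3.3 V

Base loop: V_CC = I_B·R_B + V_BE, so I_B = (15 − 0.7)/820 kΩ = 0.0174 mA.
In the active region I_C = β·I_B = 120 × 0.0174 = 2.09 mA.
Collector loop: V_CE = V_CC − I_C·R_C = 15 − 2.09×5.6 = 3.28 V.
Since V_CE = 3.28 V > V_CE(sat) ≈ 0.2 V, the transistor is in the active region as assumed.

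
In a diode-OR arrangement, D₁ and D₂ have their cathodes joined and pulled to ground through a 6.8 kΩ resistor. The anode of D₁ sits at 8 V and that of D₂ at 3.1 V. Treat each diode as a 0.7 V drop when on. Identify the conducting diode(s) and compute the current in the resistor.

Assume both conduct. Then node N would need to be at both 8−0.7 = 7.3 V and 3.1−0.7 = 2.4 V, which is impossible.
Assume only D₁ conducts: V_N = 8 − 0.7 = 7.3 V, so I_R = 7.3/6.8 = 1.07 mA.
Check D₂: its anode-to-cathode voltage is 3.1 − 7.3 = -4.2 V < 0.7 V, so it is off. The assumption is consistent.

Only D₁ conducts; I_R ≈ 1.1 mA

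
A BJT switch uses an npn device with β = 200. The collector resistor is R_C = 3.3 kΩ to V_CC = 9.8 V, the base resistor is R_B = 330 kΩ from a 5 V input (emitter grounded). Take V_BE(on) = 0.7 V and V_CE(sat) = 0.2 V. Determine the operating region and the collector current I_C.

Assume active. Base-emitter loop: I_B = (V_BB − V_BE)/R_B = (5 − 0.7)/330 = 0.013 mA.
I_C = β·I_B = 200×0.013 = 2.61 mA.
V_CE = V_CC − I_C·R_C = 9.8 − 2.61×3.3 = 1.2 V > V_CE(sat), so the active-region assumption holds.

active; I_C ≈ 2.6 mA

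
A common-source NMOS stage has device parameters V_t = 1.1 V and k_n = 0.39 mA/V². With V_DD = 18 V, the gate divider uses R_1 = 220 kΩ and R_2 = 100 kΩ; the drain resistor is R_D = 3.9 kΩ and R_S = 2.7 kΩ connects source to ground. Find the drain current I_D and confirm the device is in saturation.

V_G = V_DD·R_2/(R_1+R_2) = 18×100/320 = 5.62 V.
Assume saturation: I_D = (k_n/2)(V_GS − V_t)² with V_GS = V_G − I_D·R_S = 5.62 − 2.7·I_D.
Substituting gives 1.42·I_D² − 5.76·I_D + 3.99 = 0, with roots I_D = 0.886 or 3.17 mA.
The root I_D = 3.17 mA gives V_GS = -2.93 V ≤ V_t, so take I_D = 0.886 mA.
Then V_GS = 3.23 V and V_DS = V_DD − I_D(R_D+R_S) = 18 − 0.886×6.6 = 12.2 V.
Saturation requires V_DS ≥ V_GS − V_t = 2.13 V; 12.2 ≥ 2.13 ✓.

I_D ≈ 0.89 mA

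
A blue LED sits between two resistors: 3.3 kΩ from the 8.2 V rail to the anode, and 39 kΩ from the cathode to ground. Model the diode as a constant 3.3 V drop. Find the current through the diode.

I ≈ 0.12 mA

The two resistors are in series with the diode, so KVL gives 8.2 = I·3.3 + 3.3 + I·39.
I = (8.2 − 3.3) / (3.3 + 39) kΩ = 4.9 / 42.3 = 0.116 mA.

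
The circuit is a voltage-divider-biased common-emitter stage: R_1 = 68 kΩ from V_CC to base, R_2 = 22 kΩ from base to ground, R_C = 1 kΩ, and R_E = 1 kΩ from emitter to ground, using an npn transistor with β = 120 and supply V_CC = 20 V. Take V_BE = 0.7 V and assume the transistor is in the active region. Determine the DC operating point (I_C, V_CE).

Thevenize the base divider: V_Th = V_CC·R_2/(R_1+R_2) = 20×22/90 = 4.89 V, R_Th = R_1‖R_2 = 16.6 kΩ.
Base-emitter loop: V_Th = I_B·R_Th + V_BE + (β+1)I_B·R_E, so I_B = (4.89 − 0.7) / (16.6 + 121×1) = 0.0304 mA.
I_C = β·I_B = 120×0.0304 = 3.65 mA, and I_E = (β+1)I_B = 3.68 mA.
V_CE = V_CC − I_C·R_C − I_E·R_E = 20 − 3.65×1 − 3.68×1 = 12.7 V.
V_CE = 12.7 V > 0.2 V confirms active-region operation.

I_C ≈ 3.7 mA, V_CE ≈ 13 V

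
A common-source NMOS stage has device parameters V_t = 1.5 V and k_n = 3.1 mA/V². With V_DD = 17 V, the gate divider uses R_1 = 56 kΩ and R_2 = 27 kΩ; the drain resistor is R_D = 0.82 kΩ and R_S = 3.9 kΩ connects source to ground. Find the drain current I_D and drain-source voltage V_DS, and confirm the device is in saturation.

V_G = V_DD·R_2/(R_1+R_2) = 17×27/83 = 5.53 V.
Assume saturation: I_D = (k_n/2)(V_GS − V_t)² with V_GS = V_G − I_D·R_S = 5.53 − 3.9·I_D.
Substituting gives 23.6·I_D² − 49.7·I_D + 25.2 = 0, with roots I_D = 0.844 or 1.27 mA.
The root I_D = 1.27 mA gives V_GS = 0.597 V ≤ V_t, so take I_D = 0.844 mA.
Then V_GS = 2.24 V and V_DS = V_DD − I_D(R_D+R_S) = 17 − 0.844×4.72 = 13 V.
Saturation requires V_DS ≥ V_GS − V_t = 0.738 V; 13 ≥ 0.738 ✓.

I_D ≈ 0.84 mA, V_DS ≈ 13 V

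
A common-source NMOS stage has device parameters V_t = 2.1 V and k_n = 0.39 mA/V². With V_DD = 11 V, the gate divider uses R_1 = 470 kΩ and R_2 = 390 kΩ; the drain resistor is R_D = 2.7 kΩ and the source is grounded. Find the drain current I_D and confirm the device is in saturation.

V_G = V_DD·R_2/(R_1+R_2) = 11×390/860 = 4.99 V. With the source grounded, V_GS = V_G = 4.99 V.
Assume saturation: I_D = (k_n/2)(V_GS − V_t)² = (0.39/2)×(4.99 − 2.1)² = 0.195×2.89² = 1.63 mA.
V_DS = V_DD − I_D·R_D = 11 − 1.63×2.7 = 6.61 V.
Saturation requires V_DS ≥ V_GS − V_t = 2.89 V; 6.61 ≥ 2.89 ✓.

I_D ≈ 1.6 mA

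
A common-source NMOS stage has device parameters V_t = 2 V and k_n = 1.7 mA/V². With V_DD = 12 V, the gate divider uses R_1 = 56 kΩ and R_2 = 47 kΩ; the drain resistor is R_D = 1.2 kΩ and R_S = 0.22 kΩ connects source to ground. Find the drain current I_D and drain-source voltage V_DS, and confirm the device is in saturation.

I_D ≈ 4.9 mA, V_DS ≈ 5.1 V

V_G = V_DD·R_2/(R_1+R_2) = 12×47/103 = 5.48 V.
Assume saturation: I_D = (k_n/2)(V_GS − V_t)² with V_GS = V_G − I_D·R_S = 5.48 − 0.22·I_D.
Substituting gives 0.0411·I_D² − 2.3·I_D + 10.3 = 0, with roots I_D = 4.89 or 51 mA.
The root I_D = 51 mA gives V_GS = -5.75 V ≤ V_t, so take I_D = 4.89 mA.
Then V_GS = 4.4 V and V_DS = V_DD − I_D(R_D+R_S) = 12 − 4.89×1.42 = 5.05 V.
Saturation requires V_DS ≥ V_GS − V_t = 2.4 V; 5.05 ≥ 2.4 ✓.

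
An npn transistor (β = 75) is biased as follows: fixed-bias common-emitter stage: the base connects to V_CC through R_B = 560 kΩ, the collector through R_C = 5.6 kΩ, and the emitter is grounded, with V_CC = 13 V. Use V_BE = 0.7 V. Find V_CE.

Base loop: V_CC = I_B·R_B + V_BE, so I_B = (13 − 0.7)/560 kΩ = 0.022 mA.
In the active region I_C = β·I_B = 75 × 0.022 = 1.65 mA.
Collector loop: V_CE = V_CC − I_C·R_C = 13 − 1.65×5.6 = 3.78 V.
Since V_CE = 3.78 V > V_CE(sat) ≈ 0.2 V, the transistor is in the active region as assumed.

V_CE ≈ 3.8 V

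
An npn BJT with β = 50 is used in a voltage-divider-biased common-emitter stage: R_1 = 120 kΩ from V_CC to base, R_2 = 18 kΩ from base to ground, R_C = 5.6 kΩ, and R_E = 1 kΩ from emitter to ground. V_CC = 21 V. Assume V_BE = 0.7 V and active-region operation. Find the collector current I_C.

Thevenize the base divider: V_Th = V_CC·R_2/(R_1+R_2) = 21×18/138 = 2.74 V, R_Th = R_1‖R_2 = 15.7 kΩ.
Base-emitter loop: V_Th = I_B·R_Th + V_BE + (β+1)I_B·R_E, so I_B = (2.74 − 0.7) / (15.7 + 51×1) = 0.0306 mA.
I_C = β·I_B = 50×0.0306 = 1.53 mA, and I_E = (β+1)I_B = 1.56 mA.
V_CE = V_CC − I_C·R_C − I_E·R_E = 21 − 1.53×5.6 − 1.56×1 = 10.9 V.
V_CE = 10.9 V > 0.2 V confirms active-region operation.

I_C ≈ 1.5 mA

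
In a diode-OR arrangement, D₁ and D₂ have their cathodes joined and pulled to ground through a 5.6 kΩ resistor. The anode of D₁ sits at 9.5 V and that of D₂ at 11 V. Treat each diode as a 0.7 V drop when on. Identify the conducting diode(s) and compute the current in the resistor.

Assume both conduct. Then node N would need to be at both 9.5−0.7 = 8.8 V and 11−0.7 = 10.3 V, which is impossible.
Assume only D₂ conducts: V_N = 11 − 0.7 = 10.3 V, so I_R = 10.3/5.6 = 1.84 mA.
Check D₁: its anode-to-cathode voltage is 9.5 − 10.3 = -0.8 V < 0.7 V, so it is off. The assumption is consistent.

Only D₂ conducts; I_R ≈ 1.8 mA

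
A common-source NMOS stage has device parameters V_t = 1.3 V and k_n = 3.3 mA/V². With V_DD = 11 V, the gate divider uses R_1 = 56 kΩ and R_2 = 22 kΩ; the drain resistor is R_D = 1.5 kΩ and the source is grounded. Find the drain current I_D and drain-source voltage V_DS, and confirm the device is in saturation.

I_D ≈ 5.4 mA, V_DS ≈ 3 V

V_G = V_DD·R_2/(R_1+R_2) = 11×22/78 = 3.1 V. With the source grounded, V_GS = V_G = 3.1 V.
Assume saturation: I_D = (k_n/2)(V_GS − V_t)² = (3.3/2)×(3.1 − 1.3)² = 1.65×1.8² = 5.36 mA.
V_DS = V_DD − I_D·R_D = 11 − 5.36×1.5 = 2.96 V.
Saturation requires V_DS ≥ V_GS − V_t = 1.8 V; 2.96 ≥ 1.8 ✓.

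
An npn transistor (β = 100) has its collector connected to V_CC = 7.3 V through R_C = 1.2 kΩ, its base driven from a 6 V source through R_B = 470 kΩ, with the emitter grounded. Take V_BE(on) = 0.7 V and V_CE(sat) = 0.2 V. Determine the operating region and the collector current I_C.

active; I_C ≈ 1.1 mA

Assume active. Base-emitter loop: I_B = (V_BB − V_BE)/R_B = (6 − 0.7)/470 = 0.0113 mA.
I_C = β·I_B = 100×0.0113 = 1.13 mA.
V_CE = V_CC − I_C·R_C = 7.3 − 1.13×1.2 = 5.95 V > V_CE(sat), so the active-region assumption holds.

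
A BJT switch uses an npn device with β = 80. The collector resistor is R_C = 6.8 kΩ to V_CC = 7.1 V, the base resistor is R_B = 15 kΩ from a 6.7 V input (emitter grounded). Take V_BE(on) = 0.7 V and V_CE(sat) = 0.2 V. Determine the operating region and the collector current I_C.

saturation; I_C ≈ 1 mA

Assume active: I_B = (6.7 − 0.7)/15 = 0.4 mA, giving I_C = β·I_B = 32 mA.
But then V_CE = 7.1 − 32×6.8 = -210 V < V_CE(sat) = 0.2 V — impossible in the active region.
So the transistor is saturated. With V_CE = 0.2 V, I_C = (V_CC − 0.2)/R_C = 6.9/6.8 = 1.01 mA.
Check: β·I_B = 32 mA > I_C = 1.01 mA, confirming saturation.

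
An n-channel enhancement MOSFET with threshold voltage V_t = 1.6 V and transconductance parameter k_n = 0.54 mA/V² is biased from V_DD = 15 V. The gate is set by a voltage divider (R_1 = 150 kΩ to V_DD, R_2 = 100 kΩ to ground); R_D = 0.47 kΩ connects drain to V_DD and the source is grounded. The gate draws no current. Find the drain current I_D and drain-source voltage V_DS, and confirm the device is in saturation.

V_G = V_DD·R_2/(R_1+R_2) = 15×100/250 = 6 V. With the source grounded, V_GS = V_G = 6 V.
Assume saturation: I_D = (k_n/2)(V_GS − V_t)² = (0.54/2)×(6 − 1.6)² = 0.27×4.4² = 5.23 mA.
V_DS = V_DD − I_D·R_D = 15 − 5.23×0.47 = 12.5 V.
Saturation requires V_DS ≥ V_GS − V_t = 4.4 V; 12.5 ≥ 4.4 ✓.

I_D ≈ 5.2 mA, V_DS ≈ 13 V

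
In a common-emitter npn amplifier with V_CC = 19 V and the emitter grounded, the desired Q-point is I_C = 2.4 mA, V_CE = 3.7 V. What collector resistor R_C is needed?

R_C ≈ 6.4 kΩ

Collector loop: V_CC = I_C·R_C + V_CE.
R_C = (V_CC − V_CE)/I_C = (19 − 3.7)/2.4 = 6.38 kΩ.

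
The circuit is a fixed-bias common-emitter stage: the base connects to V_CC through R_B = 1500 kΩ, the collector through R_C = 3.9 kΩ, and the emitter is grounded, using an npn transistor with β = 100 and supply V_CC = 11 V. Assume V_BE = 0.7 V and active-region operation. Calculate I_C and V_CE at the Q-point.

Base loop: V_CC = I_B·R_B + V_BE, so I_B = (11 − 0.7)/1500 kΩ = 0.00687 mA.
In the active region I_C = β·I_B = 100 × 0.00687 = 0.687 mA.
Collector loop: V_CE = V_CC − I_C·R_C = 11 − 0.687×3.9 = 8.32 V.
Since V_CE = 8.32 V > V_CE(sat) ≈ 0.2 V, the transistor is in the active region as assumed.

I_C ≈ 0.69 mA, V_CE ≈ 8.3 V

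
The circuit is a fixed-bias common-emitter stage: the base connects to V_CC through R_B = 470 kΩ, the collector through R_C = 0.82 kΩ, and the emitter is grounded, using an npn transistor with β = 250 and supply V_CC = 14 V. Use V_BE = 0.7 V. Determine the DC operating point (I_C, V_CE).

Base loop: V_CC = I_B·R_B + V_BE, so I_B = (14 − 0.7)/470 kΩ = 0.0283 mA.
In the active region I_C = β·I_B = 250 × 0.0283 = 7.07 mA.
Collector loop: V_CE = V_CC − I_C·R_C = 14 − 7.07×0.82 = 8.2 V.
Since V_CE = 8.2 V > V_CE(sat) ≈ 0.2 V, the transistor is in the active region as assumed.

I_C ≈ 7.1 mA, V_CE ≈ 8.2 V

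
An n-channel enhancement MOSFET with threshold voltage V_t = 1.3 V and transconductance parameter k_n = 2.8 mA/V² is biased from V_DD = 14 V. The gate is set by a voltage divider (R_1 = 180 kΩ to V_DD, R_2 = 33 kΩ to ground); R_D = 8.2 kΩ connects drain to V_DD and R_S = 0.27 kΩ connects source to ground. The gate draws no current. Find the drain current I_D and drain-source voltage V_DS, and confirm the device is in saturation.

V_G = V_DD·R_2/(R_1+R_2) = 14×33/213 = 2.17 V.
Assume saturation: I_D = (k_n/2)(V_GS − V_t)² with V_GS = V_G − I_D·R_S = 2.17 − 0.27·I_D.
Substituting gives 0.102·I_D² − 1.66·I_D + 1.06 = 0, with roots I_D = 0.665 or 15.6 mA.
The root I_D = 15.6 mA gives V_GS = -2.03 V ≤ V_t, so take I_D = 0.665 mA.
Then V_GS = 1.99 V and V_DS = V_DD − I_D(R_D+R_S) = 14 − 0.665×8.47 = 8.36 V.
Saturation requires V_DS ≥ V_GS − V_t = 0.689 V; 8.36 ≥ 0.689 ✓.

I_D ≈ 0.67 mA, V_DS ≈ 8.4 V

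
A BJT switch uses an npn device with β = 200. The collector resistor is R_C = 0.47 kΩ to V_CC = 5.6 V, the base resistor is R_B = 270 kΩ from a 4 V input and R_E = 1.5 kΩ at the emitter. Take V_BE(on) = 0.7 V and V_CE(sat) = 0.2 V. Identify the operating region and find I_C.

active; I_C ≈ 1.2 mA

Assume active. Base-emitter loop: I_B = (V_BB − V_BE)/(R_B + (β+1)R_E) = (4 − 0.7)/(270 + 201×1.5) = 0.00577 mA.
I_C = β·I_B = 200×0.00577 = 1.15 mA.
V_CE = V_CC − I_C·R_C − I_E·R_E = 5.6 − 1.15×0.47 − 1.16×1.5 = 3.32 V > V_CE(sat), so the active-region assumption holds.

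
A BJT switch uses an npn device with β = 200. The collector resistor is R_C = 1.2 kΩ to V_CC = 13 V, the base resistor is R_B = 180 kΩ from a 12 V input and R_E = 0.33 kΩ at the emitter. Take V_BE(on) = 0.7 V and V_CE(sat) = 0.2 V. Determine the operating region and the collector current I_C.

saturation; I_C ≈ 8.4 mA

Assume active: I_B = (12 − 0.7)/(180 + 201×0.33) = 0.0459 mA, I_C = β·I_B = 9.17 mA.
Then V_CE = 13 − 9.17×1.2 − 9.22×0.33 = -1.05 V < 0.2 V — the active assumption fails.
Re-solve with V_CE = 0.2 V. KCL at the emitter: V_E/R_E = (V_BB−0.7−V_E)/R_B + (V_CC−0.2−V_E)/R_C, giving V_E = 2.77 V.
I_C = (V_CC − 0.2 − V_E)/R_C = (12.8 − 2.77)/1.2 = 8.36 mA.
Check: I_B = (11.3 − 2.77)/180 = 0.0474 mA, and β·I_B = 9.47 mA > I_C, confirming saturation.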